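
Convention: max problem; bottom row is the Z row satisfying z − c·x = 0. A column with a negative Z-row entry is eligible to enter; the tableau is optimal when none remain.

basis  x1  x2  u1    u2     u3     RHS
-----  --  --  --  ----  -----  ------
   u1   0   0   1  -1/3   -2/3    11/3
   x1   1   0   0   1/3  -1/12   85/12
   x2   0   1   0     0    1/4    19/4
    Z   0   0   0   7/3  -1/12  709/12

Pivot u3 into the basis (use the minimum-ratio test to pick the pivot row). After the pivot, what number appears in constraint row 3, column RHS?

Ratio test on column u3 — row 1: entry -2/3 ≤ 0; row 2: entry -1/12 ≤ 0; row 3: (19/4)/(1/4) = 19. Minimum is 19 at row 3 (x2 leaves); pivot element 1/4.
Divide row 3 by 1/4; eliminate column u3 from the other rows.
In the new row 3, the RHS entry is the old entry divided by the pivot: (19/4)/(1/4) = 19.

19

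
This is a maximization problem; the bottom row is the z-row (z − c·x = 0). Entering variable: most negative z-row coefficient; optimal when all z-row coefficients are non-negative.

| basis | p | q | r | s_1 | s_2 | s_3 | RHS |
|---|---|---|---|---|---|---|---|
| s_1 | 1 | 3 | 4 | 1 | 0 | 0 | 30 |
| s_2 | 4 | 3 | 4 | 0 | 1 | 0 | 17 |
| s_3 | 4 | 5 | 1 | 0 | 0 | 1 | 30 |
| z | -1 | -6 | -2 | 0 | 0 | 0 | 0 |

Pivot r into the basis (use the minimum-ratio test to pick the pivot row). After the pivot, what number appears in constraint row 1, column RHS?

Ratio test on column r — row 1: 30/4 = 15/2; row 2: 17/4 = 17/4; row 3: 30/1 = 30. Minimum is 17/4 at row 2 (s_2 leaves); pivot element 4.
Divide row 2 by 4; eliminate column r from the other rows.
Row 1 update in column RHS: 30 − 4·(17/4) = 13.

13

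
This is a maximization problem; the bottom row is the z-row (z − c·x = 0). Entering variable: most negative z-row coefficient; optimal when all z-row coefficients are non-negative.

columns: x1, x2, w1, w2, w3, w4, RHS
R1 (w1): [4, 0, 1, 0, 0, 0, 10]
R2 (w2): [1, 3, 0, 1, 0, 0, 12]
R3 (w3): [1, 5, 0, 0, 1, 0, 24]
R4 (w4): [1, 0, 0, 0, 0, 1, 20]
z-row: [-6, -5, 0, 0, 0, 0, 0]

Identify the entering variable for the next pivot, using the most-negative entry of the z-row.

x1

Negative z-row entries: x1: -6, x2: -5.
The most negative is -6 in column x1, so x1 enters.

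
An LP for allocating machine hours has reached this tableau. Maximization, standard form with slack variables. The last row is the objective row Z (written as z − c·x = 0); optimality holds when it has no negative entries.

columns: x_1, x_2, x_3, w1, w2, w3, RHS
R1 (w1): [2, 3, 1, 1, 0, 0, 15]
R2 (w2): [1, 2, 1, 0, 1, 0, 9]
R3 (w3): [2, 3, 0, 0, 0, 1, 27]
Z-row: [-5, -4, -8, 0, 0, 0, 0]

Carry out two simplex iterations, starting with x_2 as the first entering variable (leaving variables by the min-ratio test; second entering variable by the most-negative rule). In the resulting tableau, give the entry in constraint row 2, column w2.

Ratio test on column x_2 — row 1: 15/3 = 5; row 2: 9/2 = 9/2; row 3: 27/3 = 9. Minimum is 9/2 at row 2 (w2 leaves); pivot element 2.
Divide row 2 by 2; eliminate column x_2 from the other rows.
Second iteration: most negative Z-row entry is -6 in column x_3, so x_3 enters.
Ratio test on column x_3 — row 1: entry -1/2 ≤ 0; row 2: (9/2)/(1/2) = 9; row 3: entry -3/2 ≤ 0. Minimum is 9 at row 2 (x_2 leaves); pivot element 1/2.
Divide row 2 by 1/2; eliminate column x_3 from the other rows.
After both pivots, the entry at constraint row 2, column w2 is 1.

1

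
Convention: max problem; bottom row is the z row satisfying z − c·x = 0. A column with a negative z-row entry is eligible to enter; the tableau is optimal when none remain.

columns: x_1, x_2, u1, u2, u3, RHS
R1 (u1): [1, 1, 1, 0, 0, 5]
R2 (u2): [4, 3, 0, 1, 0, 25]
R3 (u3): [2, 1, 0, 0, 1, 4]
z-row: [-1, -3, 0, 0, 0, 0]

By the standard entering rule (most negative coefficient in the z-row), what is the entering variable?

Negative z-row entries: x_1: -1, x_2: -3.
The most negative is -3 in column x_2, so x_2 enters.

x_2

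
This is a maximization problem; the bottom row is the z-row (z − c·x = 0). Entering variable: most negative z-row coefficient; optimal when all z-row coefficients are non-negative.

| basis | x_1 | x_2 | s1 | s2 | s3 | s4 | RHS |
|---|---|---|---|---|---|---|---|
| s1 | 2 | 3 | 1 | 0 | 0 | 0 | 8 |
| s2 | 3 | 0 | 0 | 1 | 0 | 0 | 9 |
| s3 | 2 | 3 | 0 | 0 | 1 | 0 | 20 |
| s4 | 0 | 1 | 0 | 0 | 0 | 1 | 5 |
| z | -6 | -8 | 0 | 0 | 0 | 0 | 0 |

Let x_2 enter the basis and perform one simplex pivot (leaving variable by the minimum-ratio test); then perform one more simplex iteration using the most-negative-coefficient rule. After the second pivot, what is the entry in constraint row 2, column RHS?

Ratio test on column x_2 — row 1: 8/3 = 8/3; row 2: entry 0 ≤ 0; row 3: 20/3 = 20/3; row 4: 5/1 = 5. Minimum is 8/3 at row 1 (s1 leaves); pivot element 3.
Divide row 1 by 3; eliminate column x_2 from the other rows.
Second iteration: most negative z-row entry is -2/3 in column x_1, so x_1 enters.
Ratio test on column x_1 — row 1: (8/3)/(2/3) = 4; row 2: 9/3 = 3; row 3: entry 0 ≤ 0; row 4: entry -2/3 ≤ 0. Minimum is 3 at row 2 (s2 leaves); pivot element 3.
Divide row 2 by 3; eliminate column x_1 from the other rows.
After both pivots, the entry at constraint row 2, column RHS is 3.

3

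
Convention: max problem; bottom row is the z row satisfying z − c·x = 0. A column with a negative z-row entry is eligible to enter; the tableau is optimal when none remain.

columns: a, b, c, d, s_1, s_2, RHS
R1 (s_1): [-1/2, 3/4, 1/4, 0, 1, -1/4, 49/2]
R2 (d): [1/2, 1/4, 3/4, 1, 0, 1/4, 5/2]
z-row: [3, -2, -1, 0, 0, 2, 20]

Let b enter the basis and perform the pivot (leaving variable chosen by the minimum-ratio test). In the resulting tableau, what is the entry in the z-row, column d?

Ratio test on column b — row 1: (49/2)/(3/4) = 98/3; row 2: (5/2)/(1/4) = 10. Minimum is 10 at row 2 (d leaves); pivot element 1/4.
Divide row 2 by 1/4; eliminate column b from the other rows.
z-row update in column d: 0 − (-2)·4 = 8.

8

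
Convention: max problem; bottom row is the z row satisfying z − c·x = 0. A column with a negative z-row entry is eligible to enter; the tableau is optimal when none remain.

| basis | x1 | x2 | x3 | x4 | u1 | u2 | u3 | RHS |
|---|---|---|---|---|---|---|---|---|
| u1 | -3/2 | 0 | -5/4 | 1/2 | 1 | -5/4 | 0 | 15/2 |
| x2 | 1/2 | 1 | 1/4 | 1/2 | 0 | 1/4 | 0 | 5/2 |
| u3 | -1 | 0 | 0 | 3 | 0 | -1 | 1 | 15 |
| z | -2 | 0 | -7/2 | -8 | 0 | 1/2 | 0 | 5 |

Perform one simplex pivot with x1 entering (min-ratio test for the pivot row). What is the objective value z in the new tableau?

Ratio test on column x1 — row 1: entry -3/2 ≤ 0; row 2: (5/2)/(1/2) = 5; row 3: entry -1 ≤ 0. Minimum is 5 at row 2 (x2 leaves); pivot element 1/2.
Pivot on row 2; the z-row RHS becomes 5 − (-2)·5 = 15.

15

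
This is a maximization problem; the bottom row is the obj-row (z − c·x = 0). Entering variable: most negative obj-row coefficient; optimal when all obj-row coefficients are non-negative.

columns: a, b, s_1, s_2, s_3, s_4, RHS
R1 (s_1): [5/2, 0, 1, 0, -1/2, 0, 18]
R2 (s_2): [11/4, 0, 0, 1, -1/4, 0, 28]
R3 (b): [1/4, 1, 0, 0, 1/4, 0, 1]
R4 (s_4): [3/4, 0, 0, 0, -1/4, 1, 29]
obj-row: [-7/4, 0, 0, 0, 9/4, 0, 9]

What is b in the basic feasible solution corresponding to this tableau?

b is basic (row 3); its value is the RHS of that row, 1.

1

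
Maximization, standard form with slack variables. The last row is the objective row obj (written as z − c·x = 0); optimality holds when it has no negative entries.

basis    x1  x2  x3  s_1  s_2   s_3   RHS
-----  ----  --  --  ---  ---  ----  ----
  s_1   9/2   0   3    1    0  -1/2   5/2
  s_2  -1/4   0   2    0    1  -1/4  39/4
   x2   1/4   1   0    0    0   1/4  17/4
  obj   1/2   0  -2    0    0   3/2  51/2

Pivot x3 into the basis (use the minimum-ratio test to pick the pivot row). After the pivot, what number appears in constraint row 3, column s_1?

Ratio test on column x3 — row 1: (5/2)/3 = 5/6; row 2: (39/4)/2 = 39/8; row 3: entry 0 ≤ 0. Minimum is 5/6 at row 1 (s_1 leaves); pivot element 3.
Divide row 1 by 3; eliminate column x3 from the other rows.
Row 3 update in column s_1: 0 − 0·(1/3) = 0.

0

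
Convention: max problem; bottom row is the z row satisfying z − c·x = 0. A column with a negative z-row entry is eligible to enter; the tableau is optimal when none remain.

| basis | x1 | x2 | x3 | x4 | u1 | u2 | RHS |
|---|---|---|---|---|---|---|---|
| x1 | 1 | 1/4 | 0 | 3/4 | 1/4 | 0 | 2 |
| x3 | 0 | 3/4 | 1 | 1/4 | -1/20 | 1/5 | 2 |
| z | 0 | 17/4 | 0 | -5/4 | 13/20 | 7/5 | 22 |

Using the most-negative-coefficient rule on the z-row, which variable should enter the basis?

x4

Negative z-row entries: x4: -5/4.
The most negative is -5/4 in column x4, so x4 enters.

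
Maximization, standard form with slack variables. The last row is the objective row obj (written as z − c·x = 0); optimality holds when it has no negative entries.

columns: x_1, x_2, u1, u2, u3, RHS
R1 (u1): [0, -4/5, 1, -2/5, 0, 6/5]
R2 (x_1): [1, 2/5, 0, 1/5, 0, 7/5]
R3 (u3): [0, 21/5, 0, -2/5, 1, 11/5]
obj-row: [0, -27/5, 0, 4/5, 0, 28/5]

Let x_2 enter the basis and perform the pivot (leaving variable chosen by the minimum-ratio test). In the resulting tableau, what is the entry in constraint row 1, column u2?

Ratio test on column x_2 — row 1: entry -4/5 ≤ 0; row 2: (7/5)/(2/5) = 7/2; row 3: (11/5)/(21/5) = 11/21. Minimum is 11/21 at row 3 (u3 leaves); pivot element 21/5.
Divide row 3 by 21/5; eliminate column x_2 from the other rows.
Row 1 update in column u2: -2/5 − (-4/5)·(-2/21) = -10/21.

-10/21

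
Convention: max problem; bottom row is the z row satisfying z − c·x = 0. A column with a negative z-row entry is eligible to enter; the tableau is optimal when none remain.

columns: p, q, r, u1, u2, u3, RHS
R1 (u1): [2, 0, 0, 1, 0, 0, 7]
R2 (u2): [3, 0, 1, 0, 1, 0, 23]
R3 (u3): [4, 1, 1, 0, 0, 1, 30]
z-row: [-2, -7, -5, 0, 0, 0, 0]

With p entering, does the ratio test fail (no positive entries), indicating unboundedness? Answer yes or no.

Column p has positive entries in row(s) 1, 2, 3, so the ratio test bounds it — not unbounded.

no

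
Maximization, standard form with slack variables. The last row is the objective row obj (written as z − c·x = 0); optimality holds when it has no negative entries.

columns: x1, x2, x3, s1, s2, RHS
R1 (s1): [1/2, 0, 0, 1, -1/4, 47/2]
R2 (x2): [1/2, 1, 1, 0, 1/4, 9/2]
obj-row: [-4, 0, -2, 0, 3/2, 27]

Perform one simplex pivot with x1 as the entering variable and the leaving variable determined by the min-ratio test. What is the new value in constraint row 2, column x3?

2

Ratio test on column x1 — row 1: (47/2)/(1/2) = 47; row 2: (9/2)/(1/2) = 9. Minimum is 9 at row 2 (x2 leaves); pivot element 1/2.
Divide row 2 by 1/2; eliminate column x1 from the other rows.
In the new row 2, the x3 entry is the old entry divided by the pivot: 1/(1/2) = 2.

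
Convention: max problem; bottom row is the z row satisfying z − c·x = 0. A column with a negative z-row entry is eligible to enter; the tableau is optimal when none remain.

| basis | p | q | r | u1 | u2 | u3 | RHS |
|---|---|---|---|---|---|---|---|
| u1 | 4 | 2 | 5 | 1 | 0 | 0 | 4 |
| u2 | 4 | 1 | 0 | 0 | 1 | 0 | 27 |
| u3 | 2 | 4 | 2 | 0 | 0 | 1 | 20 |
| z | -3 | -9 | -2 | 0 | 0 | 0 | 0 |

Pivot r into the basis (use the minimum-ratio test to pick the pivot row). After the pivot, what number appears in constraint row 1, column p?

4/5

Ratio test on column r — row 1: 4/5 = 4/5; row 2: entry 0 ≤ 0; row 3: 20/2 = 10. Minimum is 4/5 at row 1 (u1 leaves); pivot element 5.
Divide row 1 by 5; eliminate column r from the other rows.
In the new row 1, the p entry is the old entry divided by the pivot: 4/5 = 4/5.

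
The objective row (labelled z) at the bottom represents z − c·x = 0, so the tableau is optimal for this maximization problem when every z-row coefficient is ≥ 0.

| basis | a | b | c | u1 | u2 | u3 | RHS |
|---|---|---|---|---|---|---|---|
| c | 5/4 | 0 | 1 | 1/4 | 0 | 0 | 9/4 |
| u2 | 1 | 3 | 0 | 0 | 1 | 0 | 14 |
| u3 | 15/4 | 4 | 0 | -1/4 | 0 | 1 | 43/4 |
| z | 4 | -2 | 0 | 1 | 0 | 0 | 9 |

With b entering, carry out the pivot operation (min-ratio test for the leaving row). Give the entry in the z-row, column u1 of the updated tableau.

Ratio test on column b — row 1: entry 0 ≤ 0; row 2: 14/3 = 14/3; row 3: (43/4)/4 = 43/16. Minimum is 43/16 at row 3 (u3 leaves); pivot element 4.
Divide row 3 by 4; eliminate column b from the other rows.
z-row update in column u1: 1 − (-2)·(-1/16) = 7/8.

7/8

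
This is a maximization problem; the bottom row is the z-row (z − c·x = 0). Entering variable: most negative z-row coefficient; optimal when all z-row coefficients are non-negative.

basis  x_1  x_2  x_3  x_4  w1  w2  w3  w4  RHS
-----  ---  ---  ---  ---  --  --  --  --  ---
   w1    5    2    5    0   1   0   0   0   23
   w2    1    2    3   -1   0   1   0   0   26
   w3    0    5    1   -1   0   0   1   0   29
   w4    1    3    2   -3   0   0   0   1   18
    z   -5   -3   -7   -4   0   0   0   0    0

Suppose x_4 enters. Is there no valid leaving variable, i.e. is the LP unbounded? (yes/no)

yes

Every constraint-row entry in column x_4 is ≤ 0, so increasing x_4 is unbounded.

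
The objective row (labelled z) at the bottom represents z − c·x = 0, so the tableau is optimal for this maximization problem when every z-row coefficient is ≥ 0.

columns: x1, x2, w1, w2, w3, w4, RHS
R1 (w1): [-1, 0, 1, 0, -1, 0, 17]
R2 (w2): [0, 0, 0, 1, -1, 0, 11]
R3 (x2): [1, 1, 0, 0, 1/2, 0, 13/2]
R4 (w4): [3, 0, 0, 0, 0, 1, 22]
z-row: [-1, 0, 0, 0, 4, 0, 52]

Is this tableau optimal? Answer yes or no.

The z-row has a negative entry -1 in column x1, so it is not optimal.

no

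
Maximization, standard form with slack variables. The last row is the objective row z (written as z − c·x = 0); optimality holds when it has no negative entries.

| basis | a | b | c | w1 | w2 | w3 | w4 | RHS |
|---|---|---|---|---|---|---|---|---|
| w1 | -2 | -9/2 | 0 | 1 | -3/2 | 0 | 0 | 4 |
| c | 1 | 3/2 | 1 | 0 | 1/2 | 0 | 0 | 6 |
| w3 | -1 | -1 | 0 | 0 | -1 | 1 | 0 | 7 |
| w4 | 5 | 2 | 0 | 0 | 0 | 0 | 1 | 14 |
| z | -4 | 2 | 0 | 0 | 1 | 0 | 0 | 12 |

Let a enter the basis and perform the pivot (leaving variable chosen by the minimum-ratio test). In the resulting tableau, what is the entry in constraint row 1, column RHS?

48/5

Ratio test on column a — row 1: entry -2 ≤ 0; row 2: 6/1 = 6; row 3: entry -1 ≤ 0; row 4: 14/5 = 14/5. Minimum is 14/5 at row 4 (w4 leaves); pivot element 5.
Divide row 4 by 5; eliminate column a from the other rows.
Row 1 update in column RHS: 4 − (-2)·(14/5) = 48/5.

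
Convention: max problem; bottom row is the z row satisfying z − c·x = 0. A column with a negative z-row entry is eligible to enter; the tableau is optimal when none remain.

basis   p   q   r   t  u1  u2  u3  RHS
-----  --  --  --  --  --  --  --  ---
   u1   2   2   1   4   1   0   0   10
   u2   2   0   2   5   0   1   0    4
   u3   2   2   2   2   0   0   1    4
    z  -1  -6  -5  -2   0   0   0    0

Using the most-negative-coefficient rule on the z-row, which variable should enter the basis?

Negative z-row entries: p: -1, q: -6, r: -5, t: -2.
The most negative is -6 in column q, so q enters.

q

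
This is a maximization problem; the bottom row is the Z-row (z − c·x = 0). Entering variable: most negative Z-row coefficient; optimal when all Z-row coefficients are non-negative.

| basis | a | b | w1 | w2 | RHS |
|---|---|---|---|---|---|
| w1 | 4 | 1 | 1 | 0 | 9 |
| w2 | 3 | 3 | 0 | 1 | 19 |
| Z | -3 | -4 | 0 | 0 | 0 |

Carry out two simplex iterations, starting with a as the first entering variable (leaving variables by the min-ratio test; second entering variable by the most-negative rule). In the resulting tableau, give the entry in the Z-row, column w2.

Ratio test on column a — row 1: 9/4 = 9/4; row 2: 19/3 = 19/3. Minimum is 9/4 at row 1 (w1 leaves); pivot element 4.
Divide row 1 by 4; eliminate column a from the other rows.
Second iteration: most negative Z-row entry is -13/4 in column b, so b enters.
Ratio test on column b — row 1: (9/4)/(1/4) = 9; row 2: (49/4)/(9/4) = 49/9. Minimum is 49/9 at row 2 (w2 leaves); pivot element 9/4.
Divide row 2 by 9/4; eliminate column b from the other rows.
After both pivots, the entry at the Z-row, column w2 is 13/9.

13/9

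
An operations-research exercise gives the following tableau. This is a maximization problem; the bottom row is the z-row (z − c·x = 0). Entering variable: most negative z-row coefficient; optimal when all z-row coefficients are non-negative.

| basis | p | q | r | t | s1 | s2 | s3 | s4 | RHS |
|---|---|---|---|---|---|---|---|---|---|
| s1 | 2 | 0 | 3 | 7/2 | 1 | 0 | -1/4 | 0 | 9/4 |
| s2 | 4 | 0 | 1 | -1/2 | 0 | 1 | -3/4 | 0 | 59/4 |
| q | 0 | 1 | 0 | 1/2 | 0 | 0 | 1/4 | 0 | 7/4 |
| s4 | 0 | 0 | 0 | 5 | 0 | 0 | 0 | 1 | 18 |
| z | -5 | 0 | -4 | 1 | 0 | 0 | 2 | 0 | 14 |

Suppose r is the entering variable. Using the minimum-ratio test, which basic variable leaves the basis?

s1

Column r entries and ratios — s1: (9/4)/3 = 3/4; s2: (59/4)/1 = 59/4; q: 0 ≤ 0, skip; s4: 0 ≤ 0, skip.
Smallest ratio is 3/4 in the row of s1, so s1 leaves.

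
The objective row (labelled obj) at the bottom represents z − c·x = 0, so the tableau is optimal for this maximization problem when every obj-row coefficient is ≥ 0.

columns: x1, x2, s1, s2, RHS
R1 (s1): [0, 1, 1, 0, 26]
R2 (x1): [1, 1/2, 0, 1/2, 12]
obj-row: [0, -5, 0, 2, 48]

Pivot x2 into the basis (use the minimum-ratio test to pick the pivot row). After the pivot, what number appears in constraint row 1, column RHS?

Ratio test on column x2 — row 1: 26/1 = 26; row 2: 12/(1/2) = 24. Minimum is 24 at row 2 (x1 leaves); pivot element 1/2.
Divide row 2 by 1/2; eliminate column x2 from the other rows.
Row 1 update in column RHS: 26 − 1·24 = 2.

2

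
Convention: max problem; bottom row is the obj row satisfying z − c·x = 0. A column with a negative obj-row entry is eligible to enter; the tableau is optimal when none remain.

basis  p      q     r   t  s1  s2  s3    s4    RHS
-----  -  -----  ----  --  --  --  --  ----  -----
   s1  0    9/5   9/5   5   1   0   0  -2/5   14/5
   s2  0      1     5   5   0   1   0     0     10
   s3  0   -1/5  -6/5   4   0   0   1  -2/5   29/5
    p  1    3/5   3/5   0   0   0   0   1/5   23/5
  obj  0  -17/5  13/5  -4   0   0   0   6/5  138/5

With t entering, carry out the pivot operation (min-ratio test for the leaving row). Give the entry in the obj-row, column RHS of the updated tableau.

Ratio test on column t — row 1: (14/5)/5 = 14/25; row 2: 10/5 = 2; row 3: (29/5)/4 = 29/20; row 4: entry 0 ≤ 0. Minimum is 14/25 at row 1 (s1 leaves); pivot element 5.
Divide row 1 by 5; eliminate column t from the other rows.
obj-row update in column RHS: 138/5 − (-4)·(14/25) = 746/25.

746/25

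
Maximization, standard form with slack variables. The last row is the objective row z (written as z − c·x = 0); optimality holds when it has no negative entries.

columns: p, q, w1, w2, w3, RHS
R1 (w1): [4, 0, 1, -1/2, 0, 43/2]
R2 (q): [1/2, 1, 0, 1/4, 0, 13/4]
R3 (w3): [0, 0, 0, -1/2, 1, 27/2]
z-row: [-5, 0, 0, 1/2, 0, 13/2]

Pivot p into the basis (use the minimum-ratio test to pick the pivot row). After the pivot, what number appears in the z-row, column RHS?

Ratio test on column p — row 1: (43/2)/4 = 43/8; row 2: (13/4)/(1/2) = 13/2; row 3: entry 0 ≤ 0. Minimum is 43/8 at row 1 (w1 leaves); pivot element 4.
Divide row 1 by 4; eliminate column p from the other rows.
z-row update in column RHS: 13/2 − (-5)·(43/8) = 267/8.

267/8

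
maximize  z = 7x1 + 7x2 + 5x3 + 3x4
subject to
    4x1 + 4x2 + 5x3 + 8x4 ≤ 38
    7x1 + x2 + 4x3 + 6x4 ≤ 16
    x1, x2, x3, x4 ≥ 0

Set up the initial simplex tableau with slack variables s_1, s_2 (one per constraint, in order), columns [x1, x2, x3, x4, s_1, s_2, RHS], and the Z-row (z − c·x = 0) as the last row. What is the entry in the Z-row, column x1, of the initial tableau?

The Z-row carries the negated objective coefficients: the x1 entry is -7.

-7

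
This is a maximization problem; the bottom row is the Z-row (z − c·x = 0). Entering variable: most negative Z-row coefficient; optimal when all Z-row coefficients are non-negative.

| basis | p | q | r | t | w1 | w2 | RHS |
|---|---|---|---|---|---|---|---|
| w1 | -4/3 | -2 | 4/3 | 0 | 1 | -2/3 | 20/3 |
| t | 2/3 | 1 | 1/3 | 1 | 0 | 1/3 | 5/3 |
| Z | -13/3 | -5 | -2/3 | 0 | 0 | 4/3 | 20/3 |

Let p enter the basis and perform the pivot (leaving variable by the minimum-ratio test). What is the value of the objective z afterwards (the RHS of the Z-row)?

35/2

Ratio test on column p — row 1: entry -4/3 ≤ 0; row 2: (5/3)/(2/3) = 5/2. Minimum is 5/2 at row 2 (t leaves); pivot element 2/3.
Pivot on row 2; the Z-row RHS becomes 20/3 − (-13/3)·(5/2) = 35/2.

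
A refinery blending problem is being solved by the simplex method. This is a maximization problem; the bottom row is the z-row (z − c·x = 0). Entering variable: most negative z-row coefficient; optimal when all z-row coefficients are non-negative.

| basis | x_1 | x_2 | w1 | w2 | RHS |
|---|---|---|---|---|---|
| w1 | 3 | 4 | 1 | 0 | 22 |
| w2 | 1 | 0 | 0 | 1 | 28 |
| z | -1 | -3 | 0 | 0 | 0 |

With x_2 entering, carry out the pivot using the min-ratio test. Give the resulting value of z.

33/2

Ratio test on column x_2 — row 1: 22/4 = 11/2; row 2: entry 0 ≤ 0. Minimum is 11/2 at row 1 (w1 leaves); pivot element 4.
Pivot on row 1; the z-row RHS becomes 0 − (-3)·(11/2) = 33/2.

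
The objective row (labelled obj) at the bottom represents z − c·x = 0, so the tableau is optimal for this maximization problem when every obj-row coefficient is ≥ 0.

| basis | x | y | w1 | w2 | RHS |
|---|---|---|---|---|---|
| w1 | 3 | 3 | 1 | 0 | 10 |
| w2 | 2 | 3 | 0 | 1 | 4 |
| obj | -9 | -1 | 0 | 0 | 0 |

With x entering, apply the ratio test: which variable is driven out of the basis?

Column x entries and ratios — w1: 10/3 = 10/3; w2: 4/2 = 2.
Smallest ratio is 2 in the row of w2, so w2 leaves.

w2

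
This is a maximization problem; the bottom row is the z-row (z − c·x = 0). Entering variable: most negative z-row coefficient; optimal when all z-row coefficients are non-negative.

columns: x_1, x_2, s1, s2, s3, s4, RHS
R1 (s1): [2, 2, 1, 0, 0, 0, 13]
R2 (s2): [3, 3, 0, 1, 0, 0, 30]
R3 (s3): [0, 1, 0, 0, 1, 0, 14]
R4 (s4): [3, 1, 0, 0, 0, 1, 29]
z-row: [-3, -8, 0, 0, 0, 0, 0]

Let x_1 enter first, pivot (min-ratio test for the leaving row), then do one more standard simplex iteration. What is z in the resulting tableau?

52

Ratio test on column x_1 — row 1: 13/2 = 13/2; row 2: 30/3 = 10; row 3: entry 0 ≤ 0; row 4: 29/3 = 29/3. Minimum is 13/2 at row 1 (s1 leaves); pivot element 2.
Pivot on row 1; the z-row RHS becomes 0 − (-3)·(13/2) = 39/2.
Next entering variable (most negative z-row entry -5): x_2.
Ratio test on column x_2 — row 1: (13/2)/1 = 13/2; row 2: entry 0 ≤ 0; row 3: 14/1 = 14; row 4: entry -2 ≤ 0. Minimum is 13/2 at row 1 (x_1 leaves); pivot element 1.
After the second pivot the z-row RHS is 39/2 − (-5)·(13/2) = 52.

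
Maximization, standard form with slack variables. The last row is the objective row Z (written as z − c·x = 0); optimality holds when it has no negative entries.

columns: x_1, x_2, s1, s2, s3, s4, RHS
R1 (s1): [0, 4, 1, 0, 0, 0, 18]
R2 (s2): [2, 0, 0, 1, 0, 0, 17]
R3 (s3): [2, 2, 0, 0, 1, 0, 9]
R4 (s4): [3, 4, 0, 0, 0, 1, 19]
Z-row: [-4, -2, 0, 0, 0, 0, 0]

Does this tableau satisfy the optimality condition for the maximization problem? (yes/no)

no

The Z-row has a negative entry -4 in column x_1, so it is not optimal.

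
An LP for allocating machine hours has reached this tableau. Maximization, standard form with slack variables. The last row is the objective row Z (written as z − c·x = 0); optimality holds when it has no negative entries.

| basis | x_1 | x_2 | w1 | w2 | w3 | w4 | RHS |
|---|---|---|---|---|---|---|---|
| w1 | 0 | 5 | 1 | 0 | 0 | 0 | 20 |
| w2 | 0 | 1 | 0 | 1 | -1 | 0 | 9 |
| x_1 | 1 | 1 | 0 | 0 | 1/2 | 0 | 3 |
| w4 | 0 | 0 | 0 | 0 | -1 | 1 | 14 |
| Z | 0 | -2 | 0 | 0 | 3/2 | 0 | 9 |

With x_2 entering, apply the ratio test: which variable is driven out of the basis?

Column x_2 entries and ratios — w1: 20/5 = 4; w2: 9/1 = 9; x_1: 3/1 = 3; w4: 0 ≤ 0, skip.
Smallest ratio is 3 in the row of x_1, so x_1 leaves.

x_1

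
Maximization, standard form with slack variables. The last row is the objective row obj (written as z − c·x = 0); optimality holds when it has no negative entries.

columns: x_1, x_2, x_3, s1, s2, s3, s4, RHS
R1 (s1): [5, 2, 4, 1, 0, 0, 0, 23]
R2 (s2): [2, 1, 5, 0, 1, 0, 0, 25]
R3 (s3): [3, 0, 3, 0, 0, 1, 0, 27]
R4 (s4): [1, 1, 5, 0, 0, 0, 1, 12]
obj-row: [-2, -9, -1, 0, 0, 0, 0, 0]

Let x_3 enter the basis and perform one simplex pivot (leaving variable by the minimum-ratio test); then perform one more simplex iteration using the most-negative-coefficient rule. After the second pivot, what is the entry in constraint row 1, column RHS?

Ratio test on column x_3 — row 1: 23/4 = 23/4; row 2: 25/5 = 5; row 3: 27/3 = 9; row 4: 12/5 = 12/5. Minimum is 12/5 at row 4 (s4 leaves); pivot element 5.
Divide row 4 by 5; eliminate column x_3 from the other rows.
Second iteration: most negative obj-row entry is -44/5 in column x_2, so x_2 enters.
Ratio test on column x_2 — row 1: (67/5)/(6/5) = 67/6; row 2: entry 0 ≤ 0; row 3: entry -3/5 ≤ 0; row 4: (12/5)/(1/5) = 12. Minimum is 67/6 at row 1 (s1 leaves); pivot element 6/5.
Divide row 1 by 6/5; eliminate column x_2 from the other rows.
After both pivots, the entry at constraint row 1, column RHS is 67/6.

67/6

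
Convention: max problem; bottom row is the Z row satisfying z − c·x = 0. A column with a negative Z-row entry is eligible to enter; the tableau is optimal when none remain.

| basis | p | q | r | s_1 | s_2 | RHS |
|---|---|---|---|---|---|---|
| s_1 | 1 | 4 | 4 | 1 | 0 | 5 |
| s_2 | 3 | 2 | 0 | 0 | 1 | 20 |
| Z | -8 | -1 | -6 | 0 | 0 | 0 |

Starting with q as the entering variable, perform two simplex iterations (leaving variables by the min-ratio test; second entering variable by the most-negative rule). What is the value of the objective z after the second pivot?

40

Ratio test on column q — row 1: 5/4 = 5/4; row 2: 20/2 = 10. Minimum is 5/4 at row 1 (s_1 leaves); pivot element 4.
Pivot on row 1; the Z-row RHS becomes 0 − (-1)·(5/4) = 5/4.
Next entering variable (most negative Z-row entry -31/4): p.
Ratio test on column p — row 1: (5/4)/(1/4) = 5; row 2: (35/2)/(5/2) = 7. Minimum is 5 at row 1 (q leaves); pivot element 1/4.
After the second pivot the Z-row RHS is 5/4 − (-31/4)·5 = 40.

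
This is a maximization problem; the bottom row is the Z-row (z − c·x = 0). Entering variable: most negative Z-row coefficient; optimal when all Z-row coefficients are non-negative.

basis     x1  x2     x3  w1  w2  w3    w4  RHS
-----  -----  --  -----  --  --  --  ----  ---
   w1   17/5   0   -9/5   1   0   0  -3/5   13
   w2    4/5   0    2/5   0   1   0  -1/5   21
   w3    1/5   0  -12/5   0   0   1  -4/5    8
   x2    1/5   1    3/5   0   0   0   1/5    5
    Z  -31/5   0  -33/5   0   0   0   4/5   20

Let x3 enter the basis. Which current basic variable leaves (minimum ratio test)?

Column x3 entries and ratios — w1: -9/5 ≤ 0, skip; w2: 21/(2/5) = 105/2; w3: -12/5 ≤ 0, skip; x2: 5/(3/5) = 25/3.
Smallest ratio is 25/3 in the row of x2, so x2 leaves.

x2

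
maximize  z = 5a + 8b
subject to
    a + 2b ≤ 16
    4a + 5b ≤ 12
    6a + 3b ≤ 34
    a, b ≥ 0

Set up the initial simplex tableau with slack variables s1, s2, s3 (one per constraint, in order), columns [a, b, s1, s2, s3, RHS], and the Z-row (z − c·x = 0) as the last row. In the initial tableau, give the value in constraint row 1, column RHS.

The RHS of constraint 1 is b_1 = 16.

16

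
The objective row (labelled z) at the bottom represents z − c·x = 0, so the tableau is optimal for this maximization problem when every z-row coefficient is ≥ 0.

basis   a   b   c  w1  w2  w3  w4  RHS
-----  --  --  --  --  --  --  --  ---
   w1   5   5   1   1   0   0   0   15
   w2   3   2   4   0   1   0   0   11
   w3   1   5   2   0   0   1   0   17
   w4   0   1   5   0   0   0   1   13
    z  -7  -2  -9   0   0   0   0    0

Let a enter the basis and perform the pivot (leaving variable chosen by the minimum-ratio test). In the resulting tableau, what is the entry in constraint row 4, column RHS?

13

Ratio test on column a — row 1: 15/5 = 3; row 2: 11/3 = 11/3; row 3: 17/1 = 17; row 4: entry 0 ≤ 0. Minimum is 3 at row 1 (w1 leaves); pivot element 5.
Divide row 1 by 5; eliminate column a from the other rows.
Row 4 update in column RHS: 13 − 0·3 = 13.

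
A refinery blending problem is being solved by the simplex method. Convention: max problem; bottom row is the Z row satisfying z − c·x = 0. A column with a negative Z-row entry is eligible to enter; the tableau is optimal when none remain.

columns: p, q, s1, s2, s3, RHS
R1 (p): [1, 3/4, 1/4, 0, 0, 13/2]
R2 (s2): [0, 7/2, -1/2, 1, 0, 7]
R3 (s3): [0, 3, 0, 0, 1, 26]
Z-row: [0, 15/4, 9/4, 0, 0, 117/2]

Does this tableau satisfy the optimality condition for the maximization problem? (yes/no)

Every Z-row coefficient is ≥ 0, so the tableau is optimal.

yes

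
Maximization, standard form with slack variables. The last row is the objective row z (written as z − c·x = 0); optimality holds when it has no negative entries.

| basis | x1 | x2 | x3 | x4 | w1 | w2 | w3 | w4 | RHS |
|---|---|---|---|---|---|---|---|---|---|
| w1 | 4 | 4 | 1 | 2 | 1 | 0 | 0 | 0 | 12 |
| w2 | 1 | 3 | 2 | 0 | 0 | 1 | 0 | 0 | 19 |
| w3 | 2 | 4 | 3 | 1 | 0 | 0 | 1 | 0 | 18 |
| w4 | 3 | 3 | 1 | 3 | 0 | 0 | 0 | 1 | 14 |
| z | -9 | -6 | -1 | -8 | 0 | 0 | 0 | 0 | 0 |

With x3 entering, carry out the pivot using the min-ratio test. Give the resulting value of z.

6

Ratio test on column x3 — row 1: 12/1 = 12; row 2: 19/2 = 19/2; row 3: 18/3 = 6; row 4: 14/1 = 14. Minimum is 6 at row 3 (w3 leaves); pivot element 3.
Pivot on row 3; the z-row RHS becomes 0 − (-1)·6 = 6.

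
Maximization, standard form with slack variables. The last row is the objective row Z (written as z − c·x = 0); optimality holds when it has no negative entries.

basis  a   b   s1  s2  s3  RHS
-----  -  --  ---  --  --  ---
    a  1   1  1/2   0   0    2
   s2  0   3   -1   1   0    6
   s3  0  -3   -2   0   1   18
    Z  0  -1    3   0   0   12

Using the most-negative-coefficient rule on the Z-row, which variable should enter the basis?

b

Negative Z-row entries: b: -1.
The most negative is -1 in column b, so b enters.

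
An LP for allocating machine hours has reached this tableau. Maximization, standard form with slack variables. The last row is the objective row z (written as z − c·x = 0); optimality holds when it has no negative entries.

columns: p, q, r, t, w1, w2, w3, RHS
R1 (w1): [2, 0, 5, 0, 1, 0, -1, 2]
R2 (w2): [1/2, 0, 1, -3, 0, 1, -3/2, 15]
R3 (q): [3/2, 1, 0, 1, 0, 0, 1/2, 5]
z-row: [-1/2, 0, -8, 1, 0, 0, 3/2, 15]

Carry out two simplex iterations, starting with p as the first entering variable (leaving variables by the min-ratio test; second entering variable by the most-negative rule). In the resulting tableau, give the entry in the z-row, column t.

Ratio test on column p — row 1: 2/2 = 1; row 2: 15/(1/2) = 30; row 3: 5/(3/2) = 10/3. Minimum is 1 at row 1 (w1 leaves); pivot element 2.
Divide row 1 by 2; eliminate column p from the other rows.
Second iteration: most negative z-row entry is -27/4 in column r, so r enters.
Ratio test on column r — row 1: 1/(5/2) = 2/5; row 2: entry -1/4 ≤ 0; row 3: entry -15/4 ≤ 0. Minimum is 2/5 at row 1 (p leaves); pivot element 5/2.
Divide row 1 by 5/2; eliminate column r from the other rows.
After both pivots, the entry at the z-row, column t is 1.

1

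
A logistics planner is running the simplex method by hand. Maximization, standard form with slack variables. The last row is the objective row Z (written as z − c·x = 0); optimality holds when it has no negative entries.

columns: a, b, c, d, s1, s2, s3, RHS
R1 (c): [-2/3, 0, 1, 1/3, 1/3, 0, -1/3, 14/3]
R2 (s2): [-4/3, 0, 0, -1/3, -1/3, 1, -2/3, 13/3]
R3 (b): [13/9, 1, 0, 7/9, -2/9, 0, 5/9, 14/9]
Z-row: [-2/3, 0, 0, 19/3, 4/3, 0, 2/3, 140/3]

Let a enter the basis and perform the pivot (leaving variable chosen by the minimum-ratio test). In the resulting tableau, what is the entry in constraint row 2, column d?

5/13

Ratio test on column a — row 1: entry -2/3 ≤ 0; row 2: entry -4/3 ≤ 0; row 3: (14/9)/(13/9) = 14/13. Minimum is 14/13 at row 3 (b leaves); pivot element 13/9.
Divide row 3 by 13/9; eliminate column a from the other rows.
Row 2 update in column d: -1/3 − (-4/3)·(7/13) = 5/13.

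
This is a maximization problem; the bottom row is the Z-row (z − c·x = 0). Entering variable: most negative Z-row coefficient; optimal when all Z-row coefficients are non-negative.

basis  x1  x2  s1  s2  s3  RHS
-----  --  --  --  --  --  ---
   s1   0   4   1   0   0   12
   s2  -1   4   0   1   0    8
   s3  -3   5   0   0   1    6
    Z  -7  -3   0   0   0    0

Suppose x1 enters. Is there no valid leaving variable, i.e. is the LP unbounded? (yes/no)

Every constraint-row entry in column x1 is ≤ 0, so increasing x1 is unbounded.

yes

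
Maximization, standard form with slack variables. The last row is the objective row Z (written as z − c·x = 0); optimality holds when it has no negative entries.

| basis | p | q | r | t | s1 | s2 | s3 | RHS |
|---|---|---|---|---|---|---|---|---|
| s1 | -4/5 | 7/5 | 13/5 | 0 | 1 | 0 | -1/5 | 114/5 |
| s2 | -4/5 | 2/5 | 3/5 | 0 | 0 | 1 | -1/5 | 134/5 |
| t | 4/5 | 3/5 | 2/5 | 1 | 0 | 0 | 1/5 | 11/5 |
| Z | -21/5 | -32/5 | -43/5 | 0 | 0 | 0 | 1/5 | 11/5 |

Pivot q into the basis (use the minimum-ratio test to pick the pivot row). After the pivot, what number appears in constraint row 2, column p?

Ratio test on column q — row 1: (114/5)/(7/5) = 114/7; row 2: (134/5)/(2/5) = 67; row 3: (11/5)/(3/5) = 11/3. Minimum is 11/3 at row 3 (t leaves); pivot element 3/5.
Divide row 3 by 3/5; eliminate column q from the other rows.
Row 2 update in column p: -4/5 − (2/5)·(4/3) = -4/3.

-4/3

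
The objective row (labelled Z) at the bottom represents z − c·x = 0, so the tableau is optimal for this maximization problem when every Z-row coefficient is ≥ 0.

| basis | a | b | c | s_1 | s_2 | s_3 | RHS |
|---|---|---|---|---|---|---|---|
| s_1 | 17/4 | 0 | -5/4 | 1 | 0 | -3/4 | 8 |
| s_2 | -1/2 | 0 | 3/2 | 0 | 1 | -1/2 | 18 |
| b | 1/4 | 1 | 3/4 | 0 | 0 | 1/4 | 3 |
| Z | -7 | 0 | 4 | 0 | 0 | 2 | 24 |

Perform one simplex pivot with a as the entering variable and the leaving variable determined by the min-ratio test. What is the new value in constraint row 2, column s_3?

Ratio test on column a — row 1: 8/(17/4) = 32/17; row 2: entry -1/2 ≤ 0; row 3: 3/(1/4) = 12. Minimum is 32/17 at row 1 (s_1 leaves); pivot element 17/4.
Divide row 1 by 17/4; eliminate column a from the other rows.
Row 2 update in column s_3: -1/2 − (-1/2)·(-3/17) = -10/17.

-10/17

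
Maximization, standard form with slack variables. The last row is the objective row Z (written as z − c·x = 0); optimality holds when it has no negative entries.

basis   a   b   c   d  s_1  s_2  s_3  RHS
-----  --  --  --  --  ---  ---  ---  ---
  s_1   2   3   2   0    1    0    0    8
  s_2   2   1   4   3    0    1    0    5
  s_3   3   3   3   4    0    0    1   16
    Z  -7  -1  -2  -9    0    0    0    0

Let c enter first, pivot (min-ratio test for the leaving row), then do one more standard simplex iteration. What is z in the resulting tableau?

Ratio test on column c — row 1: 8/2 = 4; row 2: 5/4 = 5/4; row 3: 16/3 = 16/3. Minimum is 5/4 at row 2 (s_2 leaves); pivot element 4.
Pivot on row 2; the Z-row RHS becomes 0 − (-2)·(5/4) = 5/2.
Next entering variable (most negative Z-row entry -15/2): d.
Ratio test on column d — row 1: entry -3/2 ≤ 0; row 2: (5/4)/(3/4) = 5/3; row 3: (49/4)/(7/4) = 7. Minimum is 5/3 at row 2 (c leaves); pivot element 3/4.
After the second pivot the Z-row RHS is 5/2 − (-15/2)·(5/3) = 15.

15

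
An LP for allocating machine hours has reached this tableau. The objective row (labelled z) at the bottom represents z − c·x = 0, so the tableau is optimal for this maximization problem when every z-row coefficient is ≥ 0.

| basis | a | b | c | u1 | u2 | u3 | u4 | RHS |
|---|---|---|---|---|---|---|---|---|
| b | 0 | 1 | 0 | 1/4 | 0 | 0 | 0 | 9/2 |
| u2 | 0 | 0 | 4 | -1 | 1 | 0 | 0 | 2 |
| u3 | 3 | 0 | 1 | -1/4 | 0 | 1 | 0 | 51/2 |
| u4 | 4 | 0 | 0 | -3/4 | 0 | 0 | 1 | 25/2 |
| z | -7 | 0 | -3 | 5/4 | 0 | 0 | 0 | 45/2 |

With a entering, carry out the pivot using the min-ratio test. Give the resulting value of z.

355/8

Ratio test on column a — row 1: entry 0 ≤ 0; row 2: entry 0 ≤ 0; row 3: (51/2)/3 = 17/2; row 4: (25/2)/4 = 25/8. Minimum is 25/8 at row 4 (u4 leaves); pivot element 4.
Pivot on row 4; the z-row RHS becomes 45/2 − (-7)·(25/8) = 355/8.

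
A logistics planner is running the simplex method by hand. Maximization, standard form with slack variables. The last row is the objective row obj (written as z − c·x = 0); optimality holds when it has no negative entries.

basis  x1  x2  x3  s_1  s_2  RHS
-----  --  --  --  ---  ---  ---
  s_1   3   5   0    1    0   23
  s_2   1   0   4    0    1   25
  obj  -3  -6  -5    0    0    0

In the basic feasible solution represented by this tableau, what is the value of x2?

0

x2 is not in the basis, so in the current basic feasible solution x2 = 0.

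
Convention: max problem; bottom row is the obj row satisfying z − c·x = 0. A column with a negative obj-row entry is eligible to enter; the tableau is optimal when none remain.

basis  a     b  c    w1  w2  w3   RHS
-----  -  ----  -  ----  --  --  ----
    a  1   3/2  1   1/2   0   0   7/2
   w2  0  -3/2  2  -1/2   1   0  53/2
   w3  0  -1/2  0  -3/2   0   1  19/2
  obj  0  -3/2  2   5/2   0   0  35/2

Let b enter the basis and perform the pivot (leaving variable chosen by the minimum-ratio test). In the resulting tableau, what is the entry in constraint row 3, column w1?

Ratio test on column b — row 1: (7/2)/(3/2) = 7/3; row 2: entry -3/2 ≤ 0; row 3: entry -1/2 ≤ 0. Minimum is 7/3 at row 1 (a leaves); pivot element 3/2.
Divide row 1 by 3/2; eliminate column b from the other rows.
Row 3 update in column w1: -3/2 − (-1/2)·(1/3) = -4/3.

-4/3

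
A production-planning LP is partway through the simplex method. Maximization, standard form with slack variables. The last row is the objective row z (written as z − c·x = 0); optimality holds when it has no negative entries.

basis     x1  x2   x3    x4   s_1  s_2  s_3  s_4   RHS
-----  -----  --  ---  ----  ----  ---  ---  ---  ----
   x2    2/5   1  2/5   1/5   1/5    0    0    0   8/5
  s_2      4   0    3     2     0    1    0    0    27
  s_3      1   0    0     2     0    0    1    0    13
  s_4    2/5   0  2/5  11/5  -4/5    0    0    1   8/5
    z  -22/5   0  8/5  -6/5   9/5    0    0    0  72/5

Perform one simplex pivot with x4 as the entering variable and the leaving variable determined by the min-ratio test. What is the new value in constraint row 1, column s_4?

Ratio test on column x4 — row 1: (8/5)/(1/5) = 8; row 2: 27/2 = 27/2; row 3: 13/2 = 13/2; row 4: (8/5)/(11/5) = 8/11. Minimum is 8/11 at row 4 (s_4 leaves); pivot element 11/5.
Divide row 4 by 11/5; eliminate column x4 from the other rows.
Row 1 update in column s_4: 0 − (1/5)·(5/11) = -1/11.

-1/11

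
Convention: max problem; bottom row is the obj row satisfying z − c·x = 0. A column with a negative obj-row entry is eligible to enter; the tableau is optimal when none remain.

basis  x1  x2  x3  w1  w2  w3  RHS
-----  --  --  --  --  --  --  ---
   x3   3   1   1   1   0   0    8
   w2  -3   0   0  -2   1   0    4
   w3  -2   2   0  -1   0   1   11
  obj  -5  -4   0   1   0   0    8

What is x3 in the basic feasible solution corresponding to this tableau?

x3 is basic (row 1); its value is the RHS of that row, 8.

8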